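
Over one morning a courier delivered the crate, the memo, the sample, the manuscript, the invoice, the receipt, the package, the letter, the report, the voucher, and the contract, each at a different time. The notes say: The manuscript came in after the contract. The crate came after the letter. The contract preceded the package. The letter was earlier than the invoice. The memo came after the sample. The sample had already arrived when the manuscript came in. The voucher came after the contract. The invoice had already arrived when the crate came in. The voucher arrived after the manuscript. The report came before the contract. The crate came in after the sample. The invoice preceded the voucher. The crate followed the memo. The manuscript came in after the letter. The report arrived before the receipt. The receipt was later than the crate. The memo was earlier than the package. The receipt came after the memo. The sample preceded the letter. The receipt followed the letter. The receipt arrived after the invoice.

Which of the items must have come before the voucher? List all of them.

the contract, the invoice, the letter, the manuscript, the report, the sample

Directly stated before the voucher: the contract, the invoice, and the manuscript.
The letter reaches the voucher via the letter → the invoice → the voucher.
The report reaches the voucher via the report → the contract → the voucher.
The sample reaches the voucher via the sample → the manuscript → the voucher.
No chain forces the package (or any of the others) ahead of the voucher.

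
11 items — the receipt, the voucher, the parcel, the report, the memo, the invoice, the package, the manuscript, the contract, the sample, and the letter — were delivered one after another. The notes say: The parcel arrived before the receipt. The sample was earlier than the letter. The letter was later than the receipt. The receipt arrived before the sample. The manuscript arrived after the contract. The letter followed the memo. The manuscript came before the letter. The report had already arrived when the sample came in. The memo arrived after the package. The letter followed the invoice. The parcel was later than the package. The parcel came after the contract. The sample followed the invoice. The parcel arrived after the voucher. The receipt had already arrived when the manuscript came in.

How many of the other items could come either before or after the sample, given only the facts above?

Forced before the sample: the contract, the invoice, the package, the parcel, the receipt, the report, and the voucher; forced after the sample: the letter.
That leaves the manuscript and the memo with no forced order relative to the sample — 2.

2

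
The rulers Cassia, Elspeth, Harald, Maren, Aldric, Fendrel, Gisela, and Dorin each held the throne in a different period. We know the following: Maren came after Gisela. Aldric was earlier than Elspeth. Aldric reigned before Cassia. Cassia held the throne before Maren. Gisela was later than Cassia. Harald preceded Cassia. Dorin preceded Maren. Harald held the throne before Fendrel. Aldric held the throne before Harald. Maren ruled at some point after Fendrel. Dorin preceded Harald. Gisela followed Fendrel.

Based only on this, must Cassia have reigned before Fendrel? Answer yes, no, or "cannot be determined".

No chain of stated constraints runs from Cassia to Fendrel, and none runs from Fendrel to Cassia either.
So the relative order of Cassia and Fendrel is not fixed by the given facts.

cannot be determined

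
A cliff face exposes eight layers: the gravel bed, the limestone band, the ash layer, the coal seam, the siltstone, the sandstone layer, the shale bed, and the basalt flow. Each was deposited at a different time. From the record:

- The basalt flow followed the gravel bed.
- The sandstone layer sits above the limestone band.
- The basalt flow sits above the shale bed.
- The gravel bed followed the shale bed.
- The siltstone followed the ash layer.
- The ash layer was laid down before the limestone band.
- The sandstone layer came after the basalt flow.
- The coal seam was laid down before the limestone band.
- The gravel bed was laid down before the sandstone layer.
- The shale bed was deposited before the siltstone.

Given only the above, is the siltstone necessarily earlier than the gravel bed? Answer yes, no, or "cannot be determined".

No chain of stated constraints runs from the siltstone to the gravel bed, and none runs from the gravel bed to the siltstone either.
So the relative order of the siltstone and the gravel bed is not fixed by the given facts.

cannot be determined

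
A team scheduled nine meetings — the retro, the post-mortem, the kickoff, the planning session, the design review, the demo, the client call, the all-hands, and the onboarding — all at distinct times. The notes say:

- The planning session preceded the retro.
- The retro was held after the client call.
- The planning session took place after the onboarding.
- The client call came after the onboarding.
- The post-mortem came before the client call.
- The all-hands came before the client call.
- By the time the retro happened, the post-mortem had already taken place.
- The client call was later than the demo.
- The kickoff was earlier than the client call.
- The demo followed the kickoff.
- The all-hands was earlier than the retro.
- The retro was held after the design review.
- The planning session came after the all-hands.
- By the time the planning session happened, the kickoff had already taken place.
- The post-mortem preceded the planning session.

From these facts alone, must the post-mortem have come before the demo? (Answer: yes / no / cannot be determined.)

cannot be determined

No chain of stated constraints runs from the post-mortem to the demo, and none runs from the demo to the post-mortem either.
So the relative order of the post-mortem and the demo is not fixed by the given facts.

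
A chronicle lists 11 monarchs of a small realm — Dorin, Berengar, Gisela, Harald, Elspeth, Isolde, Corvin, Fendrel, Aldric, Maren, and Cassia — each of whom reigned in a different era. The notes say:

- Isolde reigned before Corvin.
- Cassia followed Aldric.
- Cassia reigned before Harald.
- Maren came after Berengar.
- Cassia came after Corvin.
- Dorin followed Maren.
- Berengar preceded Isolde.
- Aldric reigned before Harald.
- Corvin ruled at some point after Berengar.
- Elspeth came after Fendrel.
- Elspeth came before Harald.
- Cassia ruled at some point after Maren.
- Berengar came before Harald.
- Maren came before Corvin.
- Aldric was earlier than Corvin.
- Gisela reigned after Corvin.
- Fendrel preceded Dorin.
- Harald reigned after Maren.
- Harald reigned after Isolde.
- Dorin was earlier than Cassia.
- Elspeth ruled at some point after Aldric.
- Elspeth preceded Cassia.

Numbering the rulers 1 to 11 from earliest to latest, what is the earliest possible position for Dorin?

Berengar, Fendrel, and Maren must all come before Dorin — 3 forced predecessors.
Nothing else is forced ahead of Dorin, so their earliest slot is position 3 + 1 = 4.

4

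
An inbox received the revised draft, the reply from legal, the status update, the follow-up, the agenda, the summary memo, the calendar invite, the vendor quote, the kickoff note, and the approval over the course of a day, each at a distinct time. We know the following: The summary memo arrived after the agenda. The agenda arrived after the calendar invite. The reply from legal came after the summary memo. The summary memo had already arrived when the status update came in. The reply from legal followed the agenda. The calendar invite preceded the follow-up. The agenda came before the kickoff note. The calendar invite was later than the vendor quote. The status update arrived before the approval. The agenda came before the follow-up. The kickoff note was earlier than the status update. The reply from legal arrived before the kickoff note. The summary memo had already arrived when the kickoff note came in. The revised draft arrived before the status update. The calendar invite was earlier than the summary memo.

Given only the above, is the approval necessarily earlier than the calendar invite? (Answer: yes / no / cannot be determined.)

no

Tracing the constraints gives the calendar invite → the summary memo → the status update → the approval, so the calendar invite must come before the approval.
That means the approval cannot be before the calendar invite.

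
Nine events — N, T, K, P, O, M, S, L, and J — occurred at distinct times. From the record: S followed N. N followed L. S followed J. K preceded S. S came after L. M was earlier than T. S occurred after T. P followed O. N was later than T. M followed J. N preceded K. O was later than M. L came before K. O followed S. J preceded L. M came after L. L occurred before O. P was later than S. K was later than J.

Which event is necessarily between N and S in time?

Tracing the constraints gives N → K → S, so K sits after N and before S.
No other event is forced both after N and before S.

K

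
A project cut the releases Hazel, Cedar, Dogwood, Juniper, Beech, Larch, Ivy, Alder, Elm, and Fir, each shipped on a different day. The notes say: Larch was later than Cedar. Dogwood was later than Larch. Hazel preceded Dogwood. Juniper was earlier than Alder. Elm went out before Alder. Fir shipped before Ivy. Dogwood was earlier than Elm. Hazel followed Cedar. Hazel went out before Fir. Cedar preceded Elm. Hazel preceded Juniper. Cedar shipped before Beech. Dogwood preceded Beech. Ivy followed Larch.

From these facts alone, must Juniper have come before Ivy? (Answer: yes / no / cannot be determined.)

No chain of stated constraints runs from Juniper to Ivy, and none runs from Ivy to Juniper either.
So the relative order of Juniper and Ivy is not fixed by the given facts.

cannot be determined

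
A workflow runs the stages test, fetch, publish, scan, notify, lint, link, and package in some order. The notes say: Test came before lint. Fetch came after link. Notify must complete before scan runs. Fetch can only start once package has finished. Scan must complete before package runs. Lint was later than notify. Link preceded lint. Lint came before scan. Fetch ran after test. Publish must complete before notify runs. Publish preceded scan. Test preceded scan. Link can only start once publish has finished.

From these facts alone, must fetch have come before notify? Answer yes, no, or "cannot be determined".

Tracing the constraints gives notify → scan → package → fetch, so notify must come before fetch.
That means fetch cannot be before notify.

no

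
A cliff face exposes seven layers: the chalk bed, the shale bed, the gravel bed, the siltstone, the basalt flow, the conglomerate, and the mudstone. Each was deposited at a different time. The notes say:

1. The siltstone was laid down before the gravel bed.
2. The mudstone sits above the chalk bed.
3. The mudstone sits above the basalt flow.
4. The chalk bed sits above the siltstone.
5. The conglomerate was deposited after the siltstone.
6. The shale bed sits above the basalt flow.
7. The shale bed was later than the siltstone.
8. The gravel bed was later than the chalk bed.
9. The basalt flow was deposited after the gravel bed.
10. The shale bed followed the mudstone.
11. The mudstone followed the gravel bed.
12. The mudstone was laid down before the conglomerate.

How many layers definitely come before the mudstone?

4

Directly stated before the mudstone: the basalt flow, the chalk bed, and the gravel bed.
The siltstone reaches the mudstone via the siltstone → the chalk bed → the mudstone.
No chain forces the shale bed (or any of the others) ahead of the mudstone.
That's the basalt flow, the chalk bed, the gravel bed, and the siltstone — 4 in all.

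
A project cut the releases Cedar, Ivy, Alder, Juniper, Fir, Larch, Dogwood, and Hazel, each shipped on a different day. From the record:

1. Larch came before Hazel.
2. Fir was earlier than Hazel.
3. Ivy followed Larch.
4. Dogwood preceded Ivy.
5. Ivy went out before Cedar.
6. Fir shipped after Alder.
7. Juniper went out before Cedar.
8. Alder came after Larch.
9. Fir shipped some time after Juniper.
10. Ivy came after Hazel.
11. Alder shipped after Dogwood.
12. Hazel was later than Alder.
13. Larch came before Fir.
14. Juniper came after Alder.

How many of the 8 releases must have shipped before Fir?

Directly stated before Fir: Alder, Juniper, and Larch.
Dogwood reaches Fir via Dogwood → Alder → Fir.
That's Alder, Dogwood, Juniper, and Larch — 4 in all.

4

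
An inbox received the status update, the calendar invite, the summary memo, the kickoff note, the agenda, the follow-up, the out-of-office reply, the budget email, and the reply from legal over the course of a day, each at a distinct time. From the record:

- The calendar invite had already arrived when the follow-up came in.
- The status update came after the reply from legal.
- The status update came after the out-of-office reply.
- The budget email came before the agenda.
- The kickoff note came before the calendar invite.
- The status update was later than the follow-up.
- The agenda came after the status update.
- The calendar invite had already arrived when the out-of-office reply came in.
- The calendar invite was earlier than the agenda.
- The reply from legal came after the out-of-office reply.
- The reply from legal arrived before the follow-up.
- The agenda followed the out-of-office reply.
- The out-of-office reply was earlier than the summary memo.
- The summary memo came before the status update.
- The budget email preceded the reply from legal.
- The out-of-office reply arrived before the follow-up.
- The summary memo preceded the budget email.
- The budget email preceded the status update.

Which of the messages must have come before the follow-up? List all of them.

Directly stated before the follow-up: the calendar invite, the out-of-office reply, and the reply from legal.
The budget email reaches the follow-up via the budget email → the reply from legal → the follow-up.
The kickoff note reaches the follow-up via the kickoff note → the calendar invite → the follow-up.
The summary memo reaches the follow-up via the summary memo → the budget email → the reply from legal → the follow-up.
No chain forces the status update (or any of the others) ahead of the follow-up.

the budget email, the calendar invite, the kickoff note, the out-of-office reply, the reply from legal, the summary memo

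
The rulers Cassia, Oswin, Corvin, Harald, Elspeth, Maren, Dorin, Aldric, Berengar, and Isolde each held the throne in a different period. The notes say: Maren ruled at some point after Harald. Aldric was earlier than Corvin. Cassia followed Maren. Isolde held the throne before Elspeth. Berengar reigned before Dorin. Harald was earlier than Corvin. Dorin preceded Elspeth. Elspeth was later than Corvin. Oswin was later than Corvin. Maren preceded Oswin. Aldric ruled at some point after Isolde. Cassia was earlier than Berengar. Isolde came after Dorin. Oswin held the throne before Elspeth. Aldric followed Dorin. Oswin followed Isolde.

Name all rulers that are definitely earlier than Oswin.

Aldric, Berengar, Cassia, Corvin, Dorin, Harald, Isolde, Maren

Directly stated before Oswin: Corvin, Isolde, and Maren.
Aldric reaches Oswin via Aldric → Corvin → Oswin.
Berengar reaches Oswin via Berengar → Dorin → Isolde → Oswin.
Cassia reaches Oswin via Cassia → Berengar → Dorin → Isolde → Oswin.
Likewise Dorin and Harald each reach Oswin by chaining the stated constraints.
No chain forces Elspeth ahead of Oswin.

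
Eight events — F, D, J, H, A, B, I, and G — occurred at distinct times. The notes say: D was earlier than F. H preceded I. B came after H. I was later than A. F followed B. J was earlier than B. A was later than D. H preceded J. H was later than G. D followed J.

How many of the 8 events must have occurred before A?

Directly stated before A: D.
G reaches A via G → H → J → D → A.
H reaches A via H → J → D → A.
J reaches A via J → D → A.
No chain forces I (or any of the others) ahead of A.
That's D, G, H, and J — 4 in all.

4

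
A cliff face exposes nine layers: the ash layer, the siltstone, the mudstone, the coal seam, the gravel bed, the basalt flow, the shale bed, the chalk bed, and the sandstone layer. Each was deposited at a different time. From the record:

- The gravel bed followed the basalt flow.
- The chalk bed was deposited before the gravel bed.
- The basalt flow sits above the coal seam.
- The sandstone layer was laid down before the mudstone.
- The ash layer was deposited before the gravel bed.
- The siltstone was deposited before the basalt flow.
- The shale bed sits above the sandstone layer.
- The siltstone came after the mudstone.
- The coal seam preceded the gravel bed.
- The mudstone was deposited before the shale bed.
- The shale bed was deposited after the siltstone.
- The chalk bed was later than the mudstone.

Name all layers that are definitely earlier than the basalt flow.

the coal seam, the mudstone, the sandstone layer, the siltstone

Directly stated before the basalt flow: the coal seam and the siltstone.
The mudstone reaches the basalt flow via the mudstone → the siltstone → the basalt flow.
The sandstone layer reaches the basalt flow via the sandstone layer → the mudstone → the siltstone → the basalt flow.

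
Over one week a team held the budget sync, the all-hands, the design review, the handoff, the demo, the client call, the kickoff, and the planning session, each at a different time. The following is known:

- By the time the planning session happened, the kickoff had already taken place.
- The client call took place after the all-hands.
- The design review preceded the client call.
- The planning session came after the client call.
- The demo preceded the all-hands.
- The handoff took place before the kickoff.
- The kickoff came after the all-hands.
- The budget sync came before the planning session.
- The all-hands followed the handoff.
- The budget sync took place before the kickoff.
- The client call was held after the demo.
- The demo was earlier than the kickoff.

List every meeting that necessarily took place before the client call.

Directly stated before the client call: the all-hands, the demo, and the design review.
The handoff reaches the client call via the handoff → the all-hands → the client call.
No chain forces the planning session (or any of the others) ahead of the client call.

the all-hands, the demo, the design review, the handoff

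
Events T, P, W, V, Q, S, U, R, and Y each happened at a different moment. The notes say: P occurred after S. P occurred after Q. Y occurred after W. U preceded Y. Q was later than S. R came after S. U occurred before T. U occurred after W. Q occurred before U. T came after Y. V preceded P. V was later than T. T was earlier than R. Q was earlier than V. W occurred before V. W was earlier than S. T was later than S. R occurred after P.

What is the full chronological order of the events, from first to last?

W, S, Q, U, Y, T, V, P, R

The constraints fix every adjacent pair, so only one ordering works:
W → S → Q → U → Y → T → V → P → R.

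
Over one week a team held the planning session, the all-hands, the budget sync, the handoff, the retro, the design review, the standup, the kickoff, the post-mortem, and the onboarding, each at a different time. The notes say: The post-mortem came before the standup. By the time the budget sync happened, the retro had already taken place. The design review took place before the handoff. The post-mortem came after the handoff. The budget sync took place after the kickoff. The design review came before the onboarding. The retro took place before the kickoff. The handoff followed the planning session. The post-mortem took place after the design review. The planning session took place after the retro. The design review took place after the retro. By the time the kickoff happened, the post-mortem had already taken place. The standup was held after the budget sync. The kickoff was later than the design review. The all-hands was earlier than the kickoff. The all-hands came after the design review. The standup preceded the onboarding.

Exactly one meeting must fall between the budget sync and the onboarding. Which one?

Tracing the constraints gives the budget sync → the standup → the onboarding, so the standup sits after the budget sync and before the onboarding.
No other meeting is forced both after the budget sync and before the onboarding.

the standup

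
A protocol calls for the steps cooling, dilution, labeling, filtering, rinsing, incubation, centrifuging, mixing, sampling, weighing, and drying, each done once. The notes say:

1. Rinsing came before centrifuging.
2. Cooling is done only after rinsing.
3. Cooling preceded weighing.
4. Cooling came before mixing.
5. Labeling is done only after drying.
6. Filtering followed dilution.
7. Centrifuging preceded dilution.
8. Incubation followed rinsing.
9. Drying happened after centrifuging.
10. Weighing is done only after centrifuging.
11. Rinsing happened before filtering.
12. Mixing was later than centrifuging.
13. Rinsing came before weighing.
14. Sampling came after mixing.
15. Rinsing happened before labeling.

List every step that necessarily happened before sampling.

centrifuging, cooling, mixing, rinsing

Directly stated before sampling: mixing.
Centrifuging reaches sampling via centrifuging → mixing → sampling.
Cooling reaches sampling via cooling → mixing → sampling.
Rinsing reaches sampling via rinsing → centrifuging → mixing → sampling.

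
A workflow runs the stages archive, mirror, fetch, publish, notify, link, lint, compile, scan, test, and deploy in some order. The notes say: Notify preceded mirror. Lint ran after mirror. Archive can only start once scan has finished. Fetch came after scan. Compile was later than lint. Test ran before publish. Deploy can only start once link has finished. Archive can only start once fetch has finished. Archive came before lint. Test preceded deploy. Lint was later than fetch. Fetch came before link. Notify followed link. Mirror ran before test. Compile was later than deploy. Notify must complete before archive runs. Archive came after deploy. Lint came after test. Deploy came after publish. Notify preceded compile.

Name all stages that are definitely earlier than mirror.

Directly stated before mirror: notify.
Fetch reaches mirror via fetch → link → notify → mirror.
Link reaches mirror via link → notify → mirror.
Scan reaches mirror via scan → fetch → link → notify → mirror.

fetch, link, notify, scan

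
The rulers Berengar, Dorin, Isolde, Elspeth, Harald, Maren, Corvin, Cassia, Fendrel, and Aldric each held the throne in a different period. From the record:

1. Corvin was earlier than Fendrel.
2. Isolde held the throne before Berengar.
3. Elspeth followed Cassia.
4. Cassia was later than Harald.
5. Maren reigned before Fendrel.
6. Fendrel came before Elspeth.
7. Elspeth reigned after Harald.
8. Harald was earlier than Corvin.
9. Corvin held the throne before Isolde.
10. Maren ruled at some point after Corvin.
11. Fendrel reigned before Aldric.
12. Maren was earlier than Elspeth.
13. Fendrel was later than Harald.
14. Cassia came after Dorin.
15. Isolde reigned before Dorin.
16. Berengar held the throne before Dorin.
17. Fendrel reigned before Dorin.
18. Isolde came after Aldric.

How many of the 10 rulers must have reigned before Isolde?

Directly stated before Isolde: Aldric and Corvin.
Fendrel reaches Isolde via Fendrel → Aldric → Isolde.
Harald reaches Isolde via Harald → Corvin → Isolde.
Maren reaches Isolde via Maren → Fendrel → Aldric → Isolde.
That's Aldric, Corvin, Fendrel, Harald, and Maren — 5 in all.

5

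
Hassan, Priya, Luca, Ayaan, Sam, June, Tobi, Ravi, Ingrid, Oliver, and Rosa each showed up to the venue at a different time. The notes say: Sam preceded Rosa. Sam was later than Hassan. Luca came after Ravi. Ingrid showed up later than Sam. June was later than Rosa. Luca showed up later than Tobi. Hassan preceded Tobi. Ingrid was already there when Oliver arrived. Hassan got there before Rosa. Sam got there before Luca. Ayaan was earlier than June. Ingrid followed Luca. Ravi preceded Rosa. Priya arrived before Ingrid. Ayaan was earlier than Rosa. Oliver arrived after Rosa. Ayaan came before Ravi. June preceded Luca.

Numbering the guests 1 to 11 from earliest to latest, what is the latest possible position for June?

8

June must come before Ingrid, Luca, and Oliver — 3 guests forced after them.
Everything else can be placed before June in some valid order, so June can sit as late as position 11 − 3 = 8.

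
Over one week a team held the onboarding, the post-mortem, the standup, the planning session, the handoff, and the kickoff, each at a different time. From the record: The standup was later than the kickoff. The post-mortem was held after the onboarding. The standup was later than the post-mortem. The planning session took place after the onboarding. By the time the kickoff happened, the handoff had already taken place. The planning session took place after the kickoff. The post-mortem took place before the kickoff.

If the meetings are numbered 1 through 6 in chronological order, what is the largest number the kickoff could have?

The kickoff must come before the planning session and the standup — 2 meetings forced after it.
Everything else can be placed before the kickoff in some valid order, so the kickoff can sit as late as position 6 − 2 = 4.

4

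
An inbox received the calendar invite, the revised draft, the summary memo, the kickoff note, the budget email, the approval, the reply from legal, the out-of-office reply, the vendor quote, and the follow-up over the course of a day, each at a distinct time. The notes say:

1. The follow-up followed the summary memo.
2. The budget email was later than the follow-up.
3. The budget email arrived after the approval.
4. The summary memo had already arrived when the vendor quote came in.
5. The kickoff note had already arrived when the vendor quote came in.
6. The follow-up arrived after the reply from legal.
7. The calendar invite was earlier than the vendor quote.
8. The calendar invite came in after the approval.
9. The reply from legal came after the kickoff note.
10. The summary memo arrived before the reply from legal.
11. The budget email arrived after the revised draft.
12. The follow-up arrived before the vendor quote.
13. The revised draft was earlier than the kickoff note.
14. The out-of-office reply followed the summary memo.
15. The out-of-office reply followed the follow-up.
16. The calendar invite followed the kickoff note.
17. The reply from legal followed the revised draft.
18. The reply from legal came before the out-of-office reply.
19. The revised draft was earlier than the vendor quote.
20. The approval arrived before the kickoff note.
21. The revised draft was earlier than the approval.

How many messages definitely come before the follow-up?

5

Directly stated before the follow-up: the reply from legal and the summary memo.
The approval reaches the follow-up via the approval → the kickoff note → the reply from legal → the follow-up.
The kickoff note reaches the follow-up via the kickoff note → the reply from legal → the follow-up.
The revised draft reaches the follow-up via the revised draft → the reply from legal → the follow-up.
No chain forces the vendor quote (or any of the others) ahead of the follow-up.
That's the approval, the kickoff note, the reply from legal, the revised draft, and the summary memo — 5 in all.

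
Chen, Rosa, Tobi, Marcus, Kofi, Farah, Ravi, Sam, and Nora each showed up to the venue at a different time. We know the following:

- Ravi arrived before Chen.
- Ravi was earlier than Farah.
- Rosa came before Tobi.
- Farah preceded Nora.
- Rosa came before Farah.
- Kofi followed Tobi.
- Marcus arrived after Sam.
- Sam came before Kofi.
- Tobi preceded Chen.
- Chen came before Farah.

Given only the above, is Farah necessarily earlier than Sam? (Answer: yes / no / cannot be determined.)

cannot be determined

No chain of stated constraints runs from Farah to Sam, and none runs from Sam to Farah either.
So the relative order of Farah and Sam is not fixed by the given facts.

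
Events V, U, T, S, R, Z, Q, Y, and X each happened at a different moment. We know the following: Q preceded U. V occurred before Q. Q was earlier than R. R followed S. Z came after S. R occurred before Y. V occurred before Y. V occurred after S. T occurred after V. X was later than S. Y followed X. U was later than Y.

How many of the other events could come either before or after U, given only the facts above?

Forced before U: Q, R, S, V, X, and Y.
That leaves T and Z with no forced order relative to U — 2.

2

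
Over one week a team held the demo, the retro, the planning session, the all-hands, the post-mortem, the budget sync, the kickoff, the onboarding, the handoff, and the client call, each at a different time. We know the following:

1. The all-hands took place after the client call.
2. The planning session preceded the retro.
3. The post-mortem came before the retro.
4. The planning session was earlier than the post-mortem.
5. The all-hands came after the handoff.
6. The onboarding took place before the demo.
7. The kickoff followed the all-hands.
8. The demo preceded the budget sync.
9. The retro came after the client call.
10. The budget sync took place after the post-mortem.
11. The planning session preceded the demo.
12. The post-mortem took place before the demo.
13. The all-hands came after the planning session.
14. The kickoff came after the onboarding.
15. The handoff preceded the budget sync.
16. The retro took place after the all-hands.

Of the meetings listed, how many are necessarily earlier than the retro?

5

Directly stated before the retro: the all-hands, the client call, the planning session, and the post-mortem.
The handoff reaches the retro via the handoff → the all-hands → the retro.
That's the all-hands, the client call, the handoff, the planning session, and the post-mortem — 5 in all.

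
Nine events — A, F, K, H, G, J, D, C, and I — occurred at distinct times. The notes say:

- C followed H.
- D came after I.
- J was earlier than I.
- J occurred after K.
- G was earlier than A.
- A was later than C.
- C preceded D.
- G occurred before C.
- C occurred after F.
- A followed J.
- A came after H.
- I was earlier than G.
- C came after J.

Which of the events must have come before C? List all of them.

F, G, H, I, J, K

Directly stated before C: F, G, H, and J.
I reaches C via I → G → C.
K reaches C via K → J → C.
No chain forces A (or any of the others) ahead of C.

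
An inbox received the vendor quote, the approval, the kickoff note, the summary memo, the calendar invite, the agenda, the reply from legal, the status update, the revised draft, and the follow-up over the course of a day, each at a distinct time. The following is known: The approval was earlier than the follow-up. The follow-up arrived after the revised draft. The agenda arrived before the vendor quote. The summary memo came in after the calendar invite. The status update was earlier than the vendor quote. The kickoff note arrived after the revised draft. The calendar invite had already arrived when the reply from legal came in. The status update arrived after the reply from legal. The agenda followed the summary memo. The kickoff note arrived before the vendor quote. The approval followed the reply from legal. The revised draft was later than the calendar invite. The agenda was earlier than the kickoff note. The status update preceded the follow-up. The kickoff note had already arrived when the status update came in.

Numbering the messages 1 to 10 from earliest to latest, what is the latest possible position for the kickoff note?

7

The kickoff note must come before the follow-up, the status update, and the vendor quote — 3 messages forced after it.
Everything else can be placed before the kickoff note in some valid order, so the kickoff note can sit as late as position 10 − 3 = 7.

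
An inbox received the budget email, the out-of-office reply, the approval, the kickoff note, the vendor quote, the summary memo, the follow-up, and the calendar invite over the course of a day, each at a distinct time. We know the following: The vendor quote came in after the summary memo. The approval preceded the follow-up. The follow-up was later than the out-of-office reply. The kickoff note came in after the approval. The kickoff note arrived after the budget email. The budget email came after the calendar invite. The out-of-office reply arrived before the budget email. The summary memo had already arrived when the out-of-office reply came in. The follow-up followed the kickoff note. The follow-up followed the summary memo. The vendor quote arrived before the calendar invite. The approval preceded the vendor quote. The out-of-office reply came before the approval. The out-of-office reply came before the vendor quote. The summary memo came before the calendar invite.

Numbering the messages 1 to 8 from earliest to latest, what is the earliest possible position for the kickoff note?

The approval, the budget email, the calendar invite, the out-of-office reply, the summary memo, and the vendor quote must all come before the kickoff note — 6 forced predecessors.
Nothing else is forced ahead of the kickoff note, so its earliest slot is position 6 + 1 = 7.

7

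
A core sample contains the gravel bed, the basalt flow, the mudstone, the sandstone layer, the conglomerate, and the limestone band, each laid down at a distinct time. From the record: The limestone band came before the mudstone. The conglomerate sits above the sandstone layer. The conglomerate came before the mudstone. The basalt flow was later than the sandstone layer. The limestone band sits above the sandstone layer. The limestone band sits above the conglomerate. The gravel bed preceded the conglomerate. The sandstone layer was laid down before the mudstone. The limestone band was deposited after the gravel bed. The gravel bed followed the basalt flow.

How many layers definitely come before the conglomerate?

3

Directly stated before the conglomerate: the gravel bed and the sandstone layer.
The basalt flow reaches the conglomerate via the basalt flow → the gravel bed → the conglomerate.
No chain forces the limestone band (or any of the others) ahead of the conglomerate.
That's the basalt flow, the gravel bed, and the sandstone layer — 3 in all.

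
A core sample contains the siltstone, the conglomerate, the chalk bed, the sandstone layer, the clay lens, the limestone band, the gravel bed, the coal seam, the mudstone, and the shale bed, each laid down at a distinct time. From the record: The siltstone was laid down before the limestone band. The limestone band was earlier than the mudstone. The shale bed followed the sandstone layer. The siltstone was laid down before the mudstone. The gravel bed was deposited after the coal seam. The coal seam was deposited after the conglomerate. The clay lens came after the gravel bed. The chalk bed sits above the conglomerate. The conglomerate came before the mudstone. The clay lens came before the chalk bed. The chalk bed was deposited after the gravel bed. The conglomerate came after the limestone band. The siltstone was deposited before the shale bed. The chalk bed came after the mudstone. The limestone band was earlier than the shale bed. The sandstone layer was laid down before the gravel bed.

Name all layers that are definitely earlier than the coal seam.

the conglomerate, the limestone band, the siltstone

Directly stated before the coal seam: the conglomerate.
The limestone band reaches the coal seam via the limestone band → the conglomerate → the coal seam.
The siltstone reaches the coal seam via the siltstone → the limestone band → the conglomerate → the coal seam.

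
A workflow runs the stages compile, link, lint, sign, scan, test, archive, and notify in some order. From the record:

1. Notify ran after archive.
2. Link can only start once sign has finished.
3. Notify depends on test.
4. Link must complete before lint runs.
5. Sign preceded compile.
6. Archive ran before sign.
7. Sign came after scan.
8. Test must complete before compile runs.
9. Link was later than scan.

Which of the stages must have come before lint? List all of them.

archive, link, scan, sign

Directly stated before lint: link.
Archive reaches lint via archive → sign → link → lint.
Scan reaches lint via scan → link → lint.
Sign reaches lint via sign → link → lint.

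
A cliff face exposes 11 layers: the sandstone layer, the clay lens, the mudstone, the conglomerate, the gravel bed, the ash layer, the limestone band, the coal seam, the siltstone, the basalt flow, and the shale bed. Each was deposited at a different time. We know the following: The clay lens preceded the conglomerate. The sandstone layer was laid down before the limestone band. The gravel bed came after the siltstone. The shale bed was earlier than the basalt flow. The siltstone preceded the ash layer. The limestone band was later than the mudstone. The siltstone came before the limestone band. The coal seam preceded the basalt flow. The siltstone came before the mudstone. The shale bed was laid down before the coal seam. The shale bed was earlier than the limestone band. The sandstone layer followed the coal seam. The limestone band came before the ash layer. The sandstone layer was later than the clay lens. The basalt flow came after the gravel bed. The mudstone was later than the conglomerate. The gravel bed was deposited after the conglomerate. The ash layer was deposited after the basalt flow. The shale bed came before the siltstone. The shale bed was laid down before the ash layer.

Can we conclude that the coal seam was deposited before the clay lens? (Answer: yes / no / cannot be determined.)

No chain of stated constraints runs from the coal seam to the clay lens, and none runs from the clay lens to the coal seam either.
So the relative order of the coal seam and the clay lens is not fixed by the given facts.

cannot be determined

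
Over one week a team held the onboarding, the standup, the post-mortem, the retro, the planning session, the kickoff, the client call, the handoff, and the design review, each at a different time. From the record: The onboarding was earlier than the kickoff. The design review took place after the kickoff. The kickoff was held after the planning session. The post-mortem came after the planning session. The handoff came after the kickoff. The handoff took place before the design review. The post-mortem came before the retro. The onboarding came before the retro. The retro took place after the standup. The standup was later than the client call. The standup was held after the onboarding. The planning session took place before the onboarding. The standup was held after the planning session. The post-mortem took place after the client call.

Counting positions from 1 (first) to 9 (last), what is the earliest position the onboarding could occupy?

2

The planning session must come before the onboarding — 1 forced predecessor.
Nothing else is forced ahead of the onboarding, so its earliest slot is position 1 + 1 = 2.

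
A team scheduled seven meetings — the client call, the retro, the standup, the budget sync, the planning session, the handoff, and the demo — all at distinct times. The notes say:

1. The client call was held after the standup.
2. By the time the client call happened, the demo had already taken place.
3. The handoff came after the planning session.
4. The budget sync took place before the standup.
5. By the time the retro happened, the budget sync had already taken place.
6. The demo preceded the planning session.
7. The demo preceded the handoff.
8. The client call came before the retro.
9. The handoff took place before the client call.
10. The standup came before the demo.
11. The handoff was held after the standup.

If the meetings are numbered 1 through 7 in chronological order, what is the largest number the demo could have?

The demo must come before the client call, the handoff, the planning session, and the retro — 4 meetings forced after it.
Everything else can be placed before the demo in some valid order, so the demo can sit as late as position 7 − 4 = 3.

3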